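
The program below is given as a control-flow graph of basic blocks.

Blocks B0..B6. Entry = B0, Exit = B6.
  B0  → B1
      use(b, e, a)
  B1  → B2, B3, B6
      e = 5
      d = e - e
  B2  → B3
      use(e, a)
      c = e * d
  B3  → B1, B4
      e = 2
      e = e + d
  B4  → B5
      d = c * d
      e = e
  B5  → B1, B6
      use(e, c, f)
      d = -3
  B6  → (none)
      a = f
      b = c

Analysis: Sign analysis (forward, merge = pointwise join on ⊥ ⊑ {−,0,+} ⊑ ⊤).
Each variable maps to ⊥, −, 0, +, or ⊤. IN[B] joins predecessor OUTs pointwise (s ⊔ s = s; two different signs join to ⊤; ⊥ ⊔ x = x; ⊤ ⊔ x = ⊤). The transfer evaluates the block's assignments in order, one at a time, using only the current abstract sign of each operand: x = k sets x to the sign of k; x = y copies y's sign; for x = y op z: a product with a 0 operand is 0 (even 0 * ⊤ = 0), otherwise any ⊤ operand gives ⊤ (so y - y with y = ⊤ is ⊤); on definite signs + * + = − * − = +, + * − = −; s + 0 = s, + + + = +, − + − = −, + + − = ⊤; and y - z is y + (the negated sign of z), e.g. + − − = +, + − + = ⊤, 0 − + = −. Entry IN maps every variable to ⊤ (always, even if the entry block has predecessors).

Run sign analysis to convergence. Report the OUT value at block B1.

Per-block solution:
  B0: | IN=(all ⊤) | OUT=(all ⊤)
  B1: | IN=(all ⊤) | OUT={e:+; rest ⊤}
  B2: | IN={e:+; rest ⊤} | OUT={e:+; rest ⊤}
  B3: | IN={e:+; rest ⊤} | OUT=(all ⊤)
  B4: | IN=(all ⊤) | OUT=(all ⊤)
  B5: | IN=(all ⊤) | OUT={d:-; rest ⊤}
  B6: | IN=(all ⊤) | OUT=(all ⊤)

Merge at B1: IN[B1] = OUT[B0] ⊔ OUT[B3] ⊔ OUT[B5] = {a: ⊤, b: ⊤, c: ⊤, d: ⊤, e: ⊤, f: ⊤}
Applying B1's transfer function to that IN value gives OUT[B1] (row B1 above).

Answer: {a: ⊤, b: ⊤, c: ⊤, d: ⊤, e: +, f: ⊤}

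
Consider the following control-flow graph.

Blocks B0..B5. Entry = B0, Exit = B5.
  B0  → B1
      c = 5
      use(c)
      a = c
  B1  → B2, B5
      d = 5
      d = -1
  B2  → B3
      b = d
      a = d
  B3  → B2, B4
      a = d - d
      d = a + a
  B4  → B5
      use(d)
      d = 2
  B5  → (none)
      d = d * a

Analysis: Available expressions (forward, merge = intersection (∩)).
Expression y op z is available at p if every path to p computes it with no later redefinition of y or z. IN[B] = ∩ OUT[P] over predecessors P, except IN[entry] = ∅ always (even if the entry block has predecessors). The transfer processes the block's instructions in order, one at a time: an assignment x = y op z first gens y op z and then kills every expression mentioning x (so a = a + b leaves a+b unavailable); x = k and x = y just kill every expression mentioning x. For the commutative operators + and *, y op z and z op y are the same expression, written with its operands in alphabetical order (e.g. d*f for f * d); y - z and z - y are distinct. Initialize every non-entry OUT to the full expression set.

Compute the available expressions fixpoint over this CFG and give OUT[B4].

Answer: {a+a}

Working:
Fixpoint table:
  B0: | IN={} | OUT={}
  B1: | IN={} | OUT={}
  B2: | IN={} | OUT={}
  B3: | IN={} | OUT={a+a}
  B4: | IN={a+a} | OUT={a+a}
  B5: | IN={} | OUT={}

Merge at B4: IN[B4] = OUT[B3] = {a+a}
Applying B4's transfer function to that IN value gives OUT[B4] (row B4 above).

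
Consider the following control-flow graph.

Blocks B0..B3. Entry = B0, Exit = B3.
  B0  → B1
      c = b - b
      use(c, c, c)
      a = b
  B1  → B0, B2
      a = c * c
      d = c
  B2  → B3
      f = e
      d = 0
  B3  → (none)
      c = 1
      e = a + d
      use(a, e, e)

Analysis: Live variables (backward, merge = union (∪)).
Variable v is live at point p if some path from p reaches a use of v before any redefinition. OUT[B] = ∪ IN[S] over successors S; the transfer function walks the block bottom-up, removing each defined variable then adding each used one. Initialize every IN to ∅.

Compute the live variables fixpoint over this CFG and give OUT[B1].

Per-block solution:
  B0:   IN={b, e}   OUT={b, c, e}
  B1:   IN={b, c, e}   OUT={a, b, e}
  B2:   IN={a, e}   OUT={a, d}
  B3:   IN={a, d}   OUT={}

Merge at B1: OUT[B1] = IN[B0] ⊔ IN[B2] = {a, b, e}

Answer: {a, b, e}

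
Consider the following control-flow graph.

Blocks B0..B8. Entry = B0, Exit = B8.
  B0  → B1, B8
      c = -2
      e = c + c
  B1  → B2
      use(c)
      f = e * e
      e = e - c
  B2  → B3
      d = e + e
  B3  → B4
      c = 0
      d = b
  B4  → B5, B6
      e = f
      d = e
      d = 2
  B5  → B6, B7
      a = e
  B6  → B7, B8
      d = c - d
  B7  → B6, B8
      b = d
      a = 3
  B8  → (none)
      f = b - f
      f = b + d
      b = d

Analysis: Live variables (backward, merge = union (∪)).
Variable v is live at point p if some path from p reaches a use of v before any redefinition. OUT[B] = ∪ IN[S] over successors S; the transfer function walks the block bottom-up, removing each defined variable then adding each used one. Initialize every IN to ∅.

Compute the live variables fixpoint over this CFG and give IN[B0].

Fixpoint table:
  B0:  IN={b, d, f}  OUT={b, c, d, e, f}
  B1:  IN={b, c, e}  OUT={b, e, f}
  B2:  IN={b, e, f}  OUT={b, f}
  B3:  IN={b, f}  OUT={b, c, f}
  B4:  IN={b, c, f}  OUT={b, c, d, e, f}
  B5:  IN={b, c, d, e, f}  OUT={b, c, d, f}
  B6:  IN={b, c, d, f}  OUT={b, c, d, f}
  B7:  IN={c, d, f}  OUT={b, c, d, f}
  B8:  IN={b, d, f}  OUT={}

Merge at B0: OUT[B0] = IN[B1] ⊔ IN[B8] = {b, c, d, e, f}
Applying B0's transfer function to that OUT value gives IN[B0] (row B0 above).

Answer: {b, d, f}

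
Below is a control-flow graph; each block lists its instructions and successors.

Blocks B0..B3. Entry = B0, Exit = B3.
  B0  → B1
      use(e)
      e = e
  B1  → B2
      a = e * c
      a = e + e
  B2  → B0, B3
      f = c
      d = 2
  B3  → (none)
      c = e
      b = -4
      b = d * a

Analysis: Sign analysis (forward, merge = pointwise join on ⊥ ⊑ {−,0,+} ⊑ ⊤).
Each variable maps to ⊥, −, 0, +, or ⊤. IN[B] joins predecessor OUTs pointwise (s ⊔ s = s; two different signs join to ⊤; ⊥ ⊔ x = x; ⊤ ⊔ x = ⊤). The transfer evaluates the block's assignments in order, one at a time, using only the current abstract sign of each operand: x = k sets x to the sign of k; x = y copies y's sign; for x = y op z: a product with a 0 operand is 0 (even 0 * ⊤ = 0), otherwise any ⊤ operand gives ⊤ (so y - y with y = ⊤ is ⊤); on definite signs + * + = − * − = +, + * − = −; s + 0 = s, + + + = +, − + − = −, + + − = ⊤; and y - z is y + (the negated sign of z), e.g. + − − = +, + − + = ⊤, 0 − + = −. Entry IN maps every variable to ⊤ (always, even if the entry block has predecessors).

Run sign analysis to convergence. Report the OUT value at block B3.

Answer: {a: ⊤, b: ⊤, c: ⊤, d: +, e: ⊤, f: ⊤}

Trace:
Fixpoint table:
  B0: | IN=(all ⊤) | OUT=(all ⊤)
  B1: | IN=(all ⊤) | OUT=(all ⊤)
  B2: | IN=(all ⊤) | OUT={d:+; rest ⊤}
  B3: | IN={d:+; rest ⊤} | OUT={d:+; rest ⊤}

Merge at B3: IN[B3] = OUT[B2] = {a: ⊤, b: ⊤, c: ⊤, d: +, e: ⊤, f: ⊤}
Applying B3's transfer function to that IN value gives OUT[B3] (row B3 above).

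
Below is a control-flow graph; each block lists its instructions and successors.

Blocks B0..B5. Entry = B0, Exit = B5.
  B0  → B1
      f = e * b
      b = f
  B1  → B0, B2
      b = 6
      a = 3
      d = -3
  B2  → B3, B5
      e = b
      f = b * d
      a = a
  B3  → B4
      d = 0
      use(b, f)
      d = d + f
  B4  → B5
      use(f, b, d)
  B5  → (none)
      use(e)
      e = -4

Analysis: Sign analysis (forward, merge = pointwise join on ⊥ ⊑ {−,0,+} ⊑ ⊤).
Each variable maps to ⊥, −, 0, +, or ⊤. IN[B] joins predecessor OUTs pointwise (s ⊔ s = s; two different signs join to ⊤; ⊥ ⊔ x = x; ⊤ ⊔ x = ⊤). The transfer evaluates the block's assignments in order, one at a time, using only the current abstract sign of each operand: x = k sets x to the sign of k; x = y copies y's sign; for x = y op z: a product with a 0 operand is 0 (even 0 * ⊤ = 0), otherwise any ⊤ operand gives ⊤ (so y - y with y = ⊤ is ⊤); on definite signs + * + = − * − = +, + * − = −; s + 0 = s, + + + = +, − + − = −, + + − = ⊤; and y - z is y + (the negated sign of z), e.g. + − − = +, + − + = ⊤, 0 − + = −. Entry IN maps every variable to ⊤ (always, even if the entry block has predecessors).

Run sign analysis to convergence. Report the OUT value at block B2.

Answer: {a: +, b: +, c: ⊤, d: -, e: +, f: -}

Trace:
Per-block solution:
  B0:  IN=(all ⊤)  OUT=(all ⊤)
  B1:  IN=(all ⊤)  OUT={a:+, b:+, d:-; rest ⊤}
  B2:  IN={a:+, b:+, d:-; rest ⊤}  OUT={a:+, b:+, d:-, e:+, f:-; rest ⊤}
  B3:  IN={a:+, b:+, d:-, e:+, f:-; rest ⊤}  OUT={a:+, b:+, d:-, e:+, f:-; rest ⊤}
  B4:  IN={a:+, b:+, d:-, e:+, f:-; rest ⊤}  OUT={a:+, b:+, d:-, e:+, f:-; rest ⊤}
  B5:  IN={a:+, b:+, d:-, e:+, f:-; rest ⊤}  OUT={a:+, b:+, d:-, e:-, f:-; rest ⊤}

Merge at B2: IN[B2] = OUT[B1] = {a: +, b: +, c: ⊤, d: -, e: ⊤, f: ⊤}
Applying B2's transfer function to that IN value gives OUT[B2] (row B2 above).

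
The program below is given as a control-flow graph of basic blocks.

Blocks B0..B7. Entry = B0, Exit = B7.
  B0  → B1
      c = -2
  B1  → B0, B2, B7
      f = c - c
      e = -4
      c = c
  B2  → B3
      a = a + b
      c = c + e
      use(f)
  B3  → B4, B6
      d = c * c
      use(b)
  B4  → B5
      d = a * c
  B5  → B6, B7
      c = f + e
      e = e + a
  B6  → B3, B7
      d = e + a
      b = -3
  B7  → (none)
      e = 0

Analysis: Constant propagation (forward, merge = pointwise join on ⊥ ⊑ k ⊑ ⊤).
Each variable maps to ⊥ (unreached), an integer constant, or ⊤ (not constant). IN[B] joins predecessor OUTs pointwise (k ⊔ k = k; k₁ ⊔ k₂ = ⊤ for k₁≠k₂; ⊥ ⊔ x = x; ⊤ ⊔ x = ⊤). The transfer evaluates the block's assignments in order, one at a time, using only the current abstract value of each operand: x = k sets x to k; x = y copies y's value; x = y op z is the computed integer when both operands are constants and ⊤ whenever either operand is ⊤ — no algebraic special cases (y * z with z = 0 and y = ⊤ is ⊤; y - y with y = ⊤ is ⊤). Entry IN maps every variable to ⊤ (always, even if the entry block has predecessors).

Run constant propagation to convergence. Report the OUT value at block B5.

Answer: {a: ⊤, b: ⊤, c: ⊤, d: ⊤, e: ⊤, f: 0}

Derivation:
Per-block solution:
  B0:   IN=(all ⊤)   OUT={c:-2; rest ⊤}
  B1:   IN={c:-2; rest ⊤}   OUT={c:-2, e:-4, f:0; rest ⊤}
  B2:   IN={c:-2, e:-4, f:0; rest ⊤}   OUT={c:-6, e:-4, f:0; rest ⊤}
  B3:   IN={f:0; rest ⊤}   OUT={f:0; rest ⊤}
  B4:   IN={f:0; rest ⊤}   OUT={f:0; rest ⊤}
  B5:   IN={f:0; rest ⊤}   OUT={f:0; rest ⊤}
  B6:   IN={f:0; rest ⊤}   OUT={b:-3, f:0; rest ⊤}
  B7:   IN={f:0; rest ⊤}   OUT={e:0, f:0; rest ⊤}

Merge at B5: IN[B5] = OUT[B4] = {a: ⊤, b: ⊤, c: ⊤, d: ⊤, e: ⊤, f: 0}
Applying B5's transfer function to that IN value gives OUT[B5] (row B5 above).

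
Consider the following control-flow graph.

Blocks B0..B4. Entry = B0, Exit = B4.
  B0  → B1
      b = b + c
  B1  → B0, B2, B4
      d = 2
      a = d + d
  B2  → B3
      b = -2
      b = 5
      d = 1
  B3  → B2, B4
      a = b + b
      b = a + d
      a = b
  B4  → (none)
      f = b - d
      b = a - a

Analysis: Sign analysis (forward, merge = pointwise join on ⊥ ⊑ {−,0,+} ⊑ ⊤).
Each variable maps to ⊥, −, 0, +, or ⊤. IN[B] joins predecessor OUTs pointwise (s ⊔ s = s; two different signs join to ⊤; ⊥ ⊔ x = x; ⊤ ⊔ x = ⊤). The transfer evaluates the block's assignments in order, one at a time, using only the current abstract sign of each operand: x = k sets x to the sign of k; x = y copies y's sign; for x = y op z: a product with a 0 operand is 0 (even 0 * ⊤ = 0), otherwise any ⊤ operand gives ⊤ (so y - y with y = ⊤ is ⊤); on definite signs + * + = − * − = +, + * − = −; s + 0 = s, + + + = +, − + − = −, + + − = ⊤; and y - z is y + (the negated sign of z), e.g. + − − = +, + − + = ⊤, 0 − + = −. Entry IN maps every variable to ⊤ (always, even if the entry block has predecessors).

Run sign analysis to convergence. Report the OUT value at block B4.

Fixpoint table:
  B0:  IN=(all ⊤)  OUT=(all ⊤)
  B1:  IN=(all ⊤)  OUT={a:+, d:+; rest ⊤}
  B2:  IN={a:+, d:+; rest ⊤}  OUT={a:+, b:+, d:+; rest ⊤}
  B3:  IN={a:+, b:+, d:+; rest ⊤}  OUT={a:+, b:+, d:+; rest ⊤}
  B4:  IN={a:+, d:+; rest ⊤}  OUT={a:+, d:+; rest ⊤}

Merge at B4: IN[B4] = OUT[B1] ⊔ OUT[B3] = {a: +, b: ⊤, c: ⊤, d: +, e: ⊤, f: ⊤}
Applying B4's transfer function to that IN value gives OUT[B4] (row B4 above).

Answer: {a: +, b: ⊤, c: ⊤, d: +, e: ⊤, f: ⊤}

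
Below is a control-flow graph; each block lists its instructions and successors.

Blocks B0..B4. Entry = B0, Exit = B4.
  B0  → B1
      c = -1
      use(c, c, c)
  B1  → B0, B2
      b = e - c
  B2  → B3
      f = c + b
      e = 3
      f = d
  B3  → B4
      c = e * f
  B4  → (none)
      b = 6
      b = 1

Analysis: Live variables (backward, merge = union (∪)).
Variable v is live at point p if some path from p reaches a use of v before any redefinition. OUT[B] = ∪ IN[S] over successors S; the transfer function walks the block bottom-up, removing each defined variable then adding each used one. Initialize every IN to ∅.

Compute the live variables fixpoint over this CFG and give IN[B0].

Answer: {d, e}

Working:
Fixpoint table:
  B0:  IN={d, e}  OUT={c, d, e}
  B1:  IN={c, d, e}  OUT={b, c, d, e}
  B2:  IN={b, c, d}  OUT={e, f}
  B3:  IN={e, f}  OUT={}
  B4:  IN={}  OUT={}

Merge at B0: OUT[B0] = IN[B1] = {c, d, e}
Applying B0's transfer function to that OUT value gives IN[B0] (row B0 above).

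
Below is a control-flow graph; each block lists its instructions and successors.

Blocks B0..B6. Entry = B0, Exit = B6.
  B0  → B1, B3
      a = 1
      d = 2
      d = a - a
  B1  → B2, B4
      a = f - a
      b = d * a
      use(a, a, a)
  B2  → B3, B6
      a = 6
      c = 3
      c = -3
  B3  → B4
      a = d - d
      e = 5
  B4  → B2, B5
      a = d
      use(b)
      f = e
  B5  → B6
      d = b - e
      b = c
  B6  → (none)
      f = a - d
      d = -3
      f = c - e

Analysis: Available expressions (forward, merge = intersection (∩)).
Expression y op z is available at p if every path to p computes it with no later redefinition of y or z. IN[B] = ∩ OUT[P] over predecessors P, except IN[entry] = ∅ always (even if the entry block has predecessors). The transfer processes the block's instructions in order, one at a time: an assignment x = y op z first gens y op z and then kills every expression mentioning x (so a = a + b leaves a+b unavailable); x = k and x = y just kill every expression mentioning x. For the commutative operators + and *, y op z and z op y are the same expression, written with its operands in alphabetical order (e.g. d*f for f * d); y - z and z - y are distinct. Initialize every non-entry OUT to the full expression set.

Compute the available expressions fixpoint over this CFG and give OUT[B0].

Answer: {a-a}

Trace:
Per-block solution:
  B0:  IN={}  OUT={a-a}
  B1:  IN={a-a}  OUT={a*d}
  B2:  IN={}  OUT={}
  B3:  IN={}  OUT={d-d}
  B4:  IN={}  OUT={}
  B5:  IN={}  OUT={}
  B6:  IN={}  OUT={c-e}

B0 is the boundary node: IN[B0] = {}
Applying B0's transfer function to that IN value gives OUT[B0] (row B0 above).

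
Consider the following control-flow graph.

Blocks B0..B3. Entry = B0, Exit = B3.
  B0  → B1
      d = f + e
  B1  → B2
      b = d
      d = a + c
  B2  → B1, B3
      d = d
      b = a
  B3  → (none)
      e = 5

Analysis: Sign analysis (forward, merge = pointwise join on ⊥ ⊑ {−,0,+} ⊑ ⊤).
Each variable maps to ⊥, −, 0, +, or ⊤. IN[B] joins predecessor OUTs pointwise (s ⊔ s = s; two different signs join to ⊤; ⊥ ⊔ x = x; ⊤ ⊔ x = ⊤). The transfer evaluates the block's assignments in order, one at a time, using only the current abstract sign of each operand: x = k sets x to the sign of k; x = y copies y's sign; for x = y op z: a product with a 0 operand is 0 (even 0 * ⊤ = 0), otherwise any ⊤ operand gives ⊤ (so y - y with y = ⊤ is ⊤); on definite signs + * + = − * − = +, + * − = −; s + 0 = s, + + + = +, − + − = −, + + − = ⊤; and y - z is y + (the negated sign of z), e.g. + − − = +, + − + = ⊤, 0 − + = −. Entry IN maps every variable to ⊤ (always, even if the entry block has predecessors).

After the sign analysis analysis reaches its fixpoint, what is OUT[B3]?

Per-block solution:
  B0:  IN=(all ⊤)  OUT=(all ⊤)
  B1:  IN=(all ⊤)  OUT=(all ⊤)
  B2:  IN=(all ⊤)  OUT=(all ⊤)
  B3:  IN=(all ⊤)  OUT={e:+; rest ⊤}

Merge at B3: IN[B3] = OUT[B2] = {a: ⊤, b: ⊤, c: ⊤, d: ⊤, e: ⊤, f: ⊤}
Applying B3's transfer function to that IN value gives OUT[B3] (row B3 above).

Answer: {a: ⊤, b: ⊤, c: ⊤, d: ⊤, e: +, f: ⊤}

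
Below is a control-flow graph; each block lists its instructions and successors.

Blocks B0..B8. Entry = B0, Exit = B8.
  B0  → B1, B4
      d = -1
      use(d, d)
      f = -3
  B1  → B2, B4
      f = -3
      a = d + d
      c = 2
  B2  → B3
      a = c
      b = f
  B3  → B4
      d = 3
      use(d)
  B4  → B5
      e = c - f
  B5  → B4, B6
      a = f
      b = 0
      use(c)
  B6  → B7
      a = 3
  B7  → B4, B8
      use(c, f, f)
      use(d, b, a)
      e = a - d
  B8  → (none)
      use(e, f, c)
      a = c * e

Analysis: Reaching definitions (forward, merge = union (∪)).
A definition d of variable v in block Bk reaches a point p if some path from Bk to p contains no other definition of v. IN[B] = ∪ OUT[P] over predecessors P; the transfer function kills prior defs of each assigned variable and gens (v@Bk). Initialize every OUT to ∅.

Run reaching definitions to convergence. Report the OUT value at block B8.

Answer: {a@B8, b@B5, c@B1, d@B0, d@B3, e@B7, f@B0, f@B1}

Derivation:
Fixpoint table:
  B0: | IN={} | OUT={d@B0, f@B0}
  B1: | IN={d@B0, f@B0} | OUT={a@B1, c@B1, d@B0, f@B1}
  B2: | IN={a@B1, c@B1, d@B0, f@B1} | OUT={a@B2, b@B2, c@B1, d@B0, f@B1}
  B3: | IN={a@B2, b@B2, c@B1, d@B0, f@B1} | OUT={a@B2, b@B2, c@B1, d@B3, f@B1}
  B4: | IN={a@B1, a@B2, a@B5, a@B6, b@B2, b@B5, c@B1, d@B0, d@B3, e@B4, e@B7, f@B0, f@B1} | OUT={a@B1, a@B2, a@B5, a@B6, b@B2, b@B5, c@B1, d@B0, d@B3, e@B4, f@B0, f@B1}
  B5: | IN={a@B1, a@B2, a@B5, a@B6, b@B2, b@B5, c@B1, d@B0, d@B3, e@B4, f@B0, f@B1} | OUT={a@B5, b@B5, c@B1, d@B0, d@B3, e@B4, f@B0, f@B1}
  B6: | IN={a@B5, b@B5, c@B1, d@B0, d@B3, e@B4, f@B0, f@B1} | OUT={a@B6, b@B5, c@B1, d@B0, d@B3, e@B4, f@B0, f@B1}
  B7: | IN={a@B6, b@B5, c@B1, d@B0, d@B3, e@B4, f@B0, f@B1} | OUT={a@B6, b@B5, c@B1, d@B0, d@B3, e@B7, f@B0, f@B1}
  B8: | IN={a@B6, b@B5, c@B1, d@B0, d@B3, e@B7, f@B0, f@B1} | OUT={a@B8, b@B5, c@B1, d@B0, d@B3, e@B7, f@B0, f@B1}

Merge at B8: IN[B8] = OUT[B7] = {a@B6, b@B5, c@B1, d@B0, d@B3, e@B7, f@B0, f@B1}
Applying B8's transfer function to that IN value gives OUT[B8] (row B8 above).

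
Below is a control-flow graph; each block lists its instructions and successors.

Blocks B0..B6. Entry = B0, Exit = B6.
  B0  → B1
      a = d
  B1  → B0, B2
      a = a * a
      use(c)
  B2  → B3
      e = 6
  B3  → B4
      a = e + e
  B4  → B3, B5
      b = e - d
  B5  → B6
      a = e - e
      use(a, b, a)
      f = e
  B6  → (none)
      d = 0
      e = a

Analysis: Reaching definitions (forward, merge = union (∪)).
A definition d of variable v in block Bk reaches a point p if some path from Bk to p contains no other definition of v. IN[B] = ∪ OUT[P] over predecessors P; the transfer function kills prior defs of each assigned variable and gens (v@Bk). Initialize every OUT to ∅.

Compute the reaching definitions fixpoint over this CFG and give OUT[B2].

Answer: {a@B1, e@B2}

Trace:
Converged values:
  B0:  IN={a@B1}  OUT={a@B0}
  B1:  IN={a@B0}  OUT={a@B1}
  B2:  IN={a@B1}  OUT={a@B1, e@B2}
  B3:  IN={a@B1, a@B3, b@B4, e@B2}  OUT={a@B3, b@B4, e@B2}
  B4:  IN={a@B3, b@B4, e@B2}  OUT={a@B3, b@B4, e@B2}
  B5:  IN={a@B3, b@B4, e@B2}  OUT={a@B5, b@B4, e@B2, f@B5}
  B6:  IN={a@B5, b@B4, e@B2, f@B5}  OUT={a@B5, b@B4, d@B6, e@B6, f@B5}

Merge at B2: IN[B2] = OUT[B1] = {a@B1}
Applying B2's transfer function to that IN value gives OUT[B2] (row B2 above).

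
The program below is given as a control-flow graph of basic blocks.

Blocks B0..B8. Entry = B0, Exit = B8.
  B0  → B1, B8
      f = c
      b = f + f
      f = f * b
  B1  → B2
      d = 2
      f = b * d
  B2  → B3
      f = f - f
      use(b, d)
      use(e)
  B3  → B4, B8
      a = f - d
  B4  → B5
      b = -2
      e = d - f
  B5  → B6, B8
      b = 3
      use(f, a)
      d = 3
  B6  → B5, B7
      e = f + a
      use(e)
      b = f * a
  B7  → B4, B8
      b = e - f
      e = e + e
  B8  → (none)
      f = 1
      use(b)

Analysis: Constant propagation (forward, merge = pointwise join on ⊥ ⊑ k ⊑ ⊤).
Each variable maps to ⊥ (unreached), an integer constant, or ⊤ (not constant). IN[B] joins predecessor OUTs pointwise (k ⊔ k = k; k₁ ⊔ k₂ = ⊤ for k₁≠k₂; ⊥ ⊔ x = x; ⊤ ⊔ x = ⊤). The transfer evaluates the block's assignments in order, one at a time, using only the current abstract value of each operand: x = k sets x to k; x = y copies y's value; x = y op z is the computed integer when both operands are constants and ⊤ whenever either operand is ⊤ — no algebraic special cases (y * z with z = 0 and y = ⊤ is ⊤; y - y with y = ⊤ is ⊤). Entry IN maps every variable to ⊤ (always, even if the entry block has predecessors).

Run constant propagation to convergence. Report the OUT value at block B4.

Fixpoint table:
  B0:   IN=(all ⊤)   OUT=(all ⊤)
  B1:   IN=(all ⊤)   OUT={d:2; rest ⊤}
  B2:   IN={d:2; rest ⊤}   OUT={d:2; rest ⊤}
  B3:   IN={d:2; rest ⊤}   OUT={d:2; rest ⊤}
  B4:   IN=(all ⊤)   OUT={b:-2; rest ⊤}
  B5:   IN=(all ⊤)   OUT={b:3, d:3; rest ⊤}
  B6:   IN={b:3, d:3; rest ⊤}   OUT={d:3; rest ⊤}
  B7:   IN={d:3; rest ⊤}   OUT={d:3; rest ⊤}
  B8:   IN=(all ⊤)   OUT={f:1; rest ⊤}

Merge at B4: IN[B4] = OUT[B3] ⊔ OUT[B7] = {a: ⊤, b: ⊤, c: ⊤, d: ⊤, e: ⊤, f: ⊤}
Applying B4's transfer function to that IN value gives OUT[B4] (row B4 above).

Answer: {a: ⊤, b: -2, c: ⊤, d: ⊤, e: ⊤, f: ⊤}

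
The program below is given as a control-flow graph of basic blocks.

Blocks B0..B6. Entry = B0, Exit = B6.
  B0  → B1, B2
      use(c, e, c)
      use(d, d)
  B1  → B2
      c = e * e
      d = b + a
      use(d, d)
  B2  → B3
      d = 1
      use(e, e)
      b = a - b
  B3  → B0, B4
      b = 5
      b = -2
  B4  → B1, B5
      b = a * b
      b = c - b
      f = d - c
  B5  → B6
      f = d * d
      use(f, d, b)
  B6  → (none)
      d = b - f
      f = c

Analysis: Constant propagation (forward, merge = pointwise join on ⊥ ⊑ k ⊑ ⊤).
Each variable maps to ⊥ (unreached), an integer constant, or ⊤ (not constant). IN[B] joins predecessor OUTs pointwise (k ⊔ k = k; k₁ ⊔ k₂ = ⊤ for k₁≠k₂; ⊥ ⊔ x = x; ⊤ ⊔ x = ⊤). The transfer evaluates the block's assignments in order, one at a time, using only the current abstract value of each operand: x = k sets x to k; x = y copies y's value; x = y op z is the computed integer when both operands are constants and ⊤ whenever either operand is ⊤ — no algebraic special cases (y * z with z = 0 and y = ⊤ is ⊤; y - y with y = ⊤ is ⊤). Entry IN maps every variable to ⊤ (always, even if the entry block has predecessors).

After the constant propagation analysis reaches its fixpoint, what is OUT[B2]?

Fixpoint table:
  B0: | IN=(all ⊤) | OUT=(all ⊤)
  B1: | IN=(all ⊤) | OUT=(all ⊤)
  B2: | IN=(all ⊤) | OUT={d:1; rest ⊤}
  B3: | IN={d:1; rest ⊤} | OUT={b:-2, d:1; rest ⊤}
  B4: | IN={b:-2, d:1; rest ⊤} | OUT={d:1; rest ⊤}
  B5: | IN={d:1; rest ⊤} | OUT={d:1, f:1; rest ⊤}
  B6: | IN={d:1, f:1; rest ⊤} | OUT=(all ⊤)

Merge at B2: IN[B2] = OUT[B0] ⊔ OUT[B1] = {a: ⊤, b: ⊤, c: ⊤, d: ⊤, e: ⊤, f: ⊤}
Applying B2's transfer function to that IN value gives OUT[B2] (row B2 above).

Answer: {a: ⊤, b: ⊤, c: ⊤, d: 1, e: ⊤, f: ⊤}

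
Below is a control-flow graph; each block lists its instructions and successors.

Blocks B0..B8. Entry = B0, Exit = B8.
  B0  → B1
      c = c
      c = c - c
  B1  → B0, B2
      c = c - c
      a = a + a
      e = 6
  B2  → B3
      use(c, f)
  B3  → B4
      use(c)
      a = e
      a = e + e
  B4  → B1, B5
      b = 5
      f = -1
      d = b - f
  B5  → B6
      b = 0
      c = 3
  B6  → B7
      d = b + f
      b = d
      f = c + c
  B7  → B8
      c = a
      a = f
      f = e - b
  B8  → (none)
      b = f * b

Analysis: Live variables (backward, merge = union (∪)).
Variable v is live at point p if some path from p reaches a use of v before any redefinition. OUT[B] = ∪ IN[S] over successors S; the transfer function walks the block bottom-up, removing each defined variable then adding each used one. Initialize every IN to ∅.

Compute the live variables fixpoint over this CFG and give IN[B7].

Answer: {a, b, e, f}

Derivation:
Fixpoint table:
  B0:  IN={a, c, f}  OUT={a, c, f}
  B1:  IN={a, c, f}  OUT={a, c, e, f}
  B2:  IN={c, e, f}  OUT={c, e}
  B3:  IN={c, e}  OUT={a, c, e}
  B4:  IN={a, c, e}  OUT={a, c, e, f}
  B5:  IN={a, e, f}  OUT={a, b, c, e, f}
  B6:  IN={a, b, c, e, f}  OUT={a, b, e, f}
  B7:  IN={a, b, e, f}  OUT={b, f}
  B8:  IN={b, f}  OUT={}

Merge at B7: OUT[B7] = IN[B8] = {b, f}
Applying B7's transfer function to that OUT value gives IN[B7] (row B7 above).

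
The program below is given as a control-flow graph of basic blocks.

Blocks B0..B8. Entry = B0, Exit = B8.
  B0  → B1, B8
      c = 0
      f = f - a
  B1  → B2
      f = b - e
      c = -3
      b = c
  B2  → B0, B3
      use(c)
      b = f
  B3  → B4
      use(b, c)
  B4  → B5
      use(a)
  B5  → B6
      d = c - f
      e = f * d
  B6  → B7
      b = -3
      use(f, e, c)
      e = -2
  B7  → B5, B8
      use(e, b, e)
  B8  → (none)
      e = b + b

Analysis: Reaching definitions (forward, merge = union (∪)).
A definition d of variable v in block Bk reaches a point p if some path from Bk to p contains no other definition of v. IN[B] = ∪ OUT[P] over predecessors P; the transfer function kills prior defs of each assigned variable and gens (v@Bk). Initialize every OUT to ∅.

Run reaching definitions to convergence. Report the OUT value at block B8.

Converged values:
  B0:  IN={b@B2, c@B1, f@B1}  OUT={b@B2, c@B0, f@B0}
  B1:  IN={b@B2, c@B0, f@B0}  OUT={b@B1, c@B1, f@B1}
  B2:  IN={b@B1, c@B1, f@B1}  OUT={b@B2, c@B1, f@B1}
  B3:  IN={b@B2, c@B1, f@B1}  OUT={b@B2, c@B1, f@B1}
  B4:  IN={b@B2, c@B1, f@B1}  OUT={b@B2, c@B1, f@B1}
  B5:  IN={b@B2, b@B6, c@B1, d@B5, e@B6, f@B1}  OUT={b@B2, b@B6, c@B1, d@B5, e@B5, f@B1}
  B6:  IN={b@B2, b@B6, c@B1, d@B5, e@B5, f@B1}  OUT={b@B6, c@B1, d@B5, e@B6, f@B1}
  B7:  IN={b@B6, c@B1, d@B5, e@B6, f@B1}  OUT={b@B6, c@B1, d@B5, e@B6, f@B1}
  B8:  IN={b@B2, b@B6, c@B0, c@B1, d@B5, e@B6, f@B0, f@B1}  OUT={b@B2, b@B6, c@B0, c@B1, d@B5, e@B8, f@B0, f@B1}

Merge at B8: IN[B8] = OUT[B0] ⊔ OUT[B7] = {b@B2, b@B6, c@B0, c@B1, d@B5, e@B6, f@B0, f@B1}
Applying B8's transfer function to that IN value gives OUT[B8] (row B8 above).

Answer: {b@B2, b@B6, c@B0, c@B1, d@B5, e@B8, f@B0, f@B1}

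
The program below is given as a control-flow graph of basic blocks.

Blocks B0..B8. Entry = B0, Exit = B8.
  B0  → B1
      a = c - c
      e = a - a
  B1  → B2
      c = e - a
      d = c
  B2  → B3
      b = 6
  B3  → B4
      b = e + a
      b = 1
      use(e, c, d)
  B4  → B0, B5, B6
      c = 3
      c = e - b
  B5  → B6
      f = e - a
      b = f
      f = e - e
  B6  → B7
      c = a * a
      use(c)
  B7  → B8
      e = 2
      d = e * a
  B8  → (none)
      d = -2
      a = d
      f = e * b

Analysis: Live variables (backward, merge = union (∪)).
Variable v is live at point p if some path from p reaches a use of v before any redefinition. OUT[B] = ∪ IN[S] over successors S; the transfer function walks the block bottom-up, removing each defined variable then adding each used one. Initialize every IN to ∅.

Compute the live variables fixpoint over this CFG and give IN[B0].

Answer: {c}

Trace:
Per-block solution:
  B0: | IN={c} | OUT={a, e}
  B1: | IN={a, e} | OUT={a, c, d, e}
  B2: | IN={a, c, d, e} | OUT={a, c, d, e}
  B3: | IN={a, c, d, e} | OUT={a, b, e}
  B4: | IN={a, b, e} | OUT={a, b, c, e}
  B5: | IN={a, e} | OUT={a, b}
  B6: | IN={a, b} | OUT={a, b}
  B7: | IN={a, b} | OUT={b, e}
  B8: | IN={b, e} | OUT={}

Merge at B0: OUT[B0] = IN[B1] = {a, e}
Applying B0's transfer function to that OUT value gives IN[B0] (row B0 above).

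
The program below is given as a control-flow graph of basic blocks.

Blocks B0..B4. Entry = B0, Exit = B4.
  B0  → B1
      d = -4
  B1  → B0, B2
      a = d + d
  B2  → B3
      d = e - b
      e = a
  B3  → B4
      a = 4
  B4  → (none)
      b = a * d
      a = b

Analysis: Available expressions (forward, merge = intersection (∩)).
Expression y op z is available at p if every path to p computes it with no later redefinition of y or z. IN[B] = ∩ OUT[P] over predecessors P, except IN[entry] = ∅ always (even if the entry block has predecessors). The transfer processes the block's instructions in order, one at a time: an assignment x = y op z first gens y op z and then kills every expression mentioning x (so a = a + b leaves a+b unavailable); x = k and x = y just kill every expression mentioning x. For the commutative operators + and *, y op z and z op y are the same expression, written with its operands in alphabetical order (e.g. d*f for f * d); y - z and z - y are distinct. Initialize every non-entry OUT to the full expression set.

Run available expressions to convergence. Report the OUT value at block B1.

Converged values:
  B0:  IN={}  OUT={}
  B1:  IN={}  OUT={d+d}
  B2:  IN={d+d}  OUT={}
  B3:  IN={}  OUT={}
  B4:  IN={}  OUT={}

Merge at B1: IN[B1] = OUT[B0] = {}
Applying B1's transfer function to that IN value gives OUT[B1] (row B1 above).

Answer: {d+d}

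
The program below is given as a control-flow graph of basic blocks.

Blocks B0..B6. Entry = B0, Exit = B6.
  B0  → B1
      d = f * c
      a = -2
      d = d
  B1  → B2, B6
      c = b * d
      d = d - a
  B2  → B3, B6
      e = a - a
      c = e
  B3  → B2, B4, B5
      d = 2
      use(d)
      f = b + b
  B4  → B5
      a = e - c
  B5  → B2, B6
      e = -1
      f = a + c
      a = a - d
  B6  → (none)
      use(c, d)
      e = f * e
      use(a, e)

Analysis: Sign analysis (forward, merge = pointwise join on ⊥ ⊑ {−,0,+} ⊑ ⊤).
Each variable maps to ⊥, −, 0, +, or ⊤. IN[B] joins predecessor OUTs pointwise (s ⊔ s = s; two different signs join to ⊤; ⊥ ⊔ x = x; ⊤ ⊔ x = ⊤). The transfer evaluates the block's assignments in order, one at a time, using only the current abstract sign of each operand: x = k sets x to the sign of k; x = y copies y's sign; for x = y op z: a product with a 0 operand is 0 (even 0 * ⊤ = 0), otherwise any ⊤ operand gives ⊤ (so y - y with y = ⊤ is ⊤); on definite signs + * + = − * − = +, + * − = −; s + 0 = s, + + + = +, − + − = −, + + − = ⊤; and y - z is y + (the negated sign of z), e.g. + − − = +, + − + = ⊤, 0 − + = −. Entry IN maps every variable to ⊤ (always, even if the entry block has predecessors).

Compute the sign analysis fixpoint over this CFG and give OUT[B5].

Fixpoint table:
  B0:   IN=(all ⊤)   OUT={a:-; rest ⊤}
  B1:   IN={a:-; rest ⊤}   OUT={a:-; rest ⊤}
  B2:   IN=(all ⊤)   OUT=(all ⊤)
  B3:   IN=(all ⊤)   OUT={d:+; rest ⊤}
  B4:   IN={d:+; rest ⊤}   OUT={d:+; rest ⊤}
  B5:   IN={d:+; rest ⊤}   OUT={d:+, e:-; rest ⊤}
  B6:   IN=(all ⊤)   OUT=(all ⊤)

Merge at B5: IN[B5] = OUT[B3] ⊔ OUT[B4] = {a: ⊤, b: ⊤, c: ⊤, d: +, e: ⊤, f: ⊤}
Applying B5's transfer function to that IN value gives OUT[B5] (row B5 above).

Answer: {a: ⊤, b: ⊤, c: ⊤, d: +, e: -, f: ⊤}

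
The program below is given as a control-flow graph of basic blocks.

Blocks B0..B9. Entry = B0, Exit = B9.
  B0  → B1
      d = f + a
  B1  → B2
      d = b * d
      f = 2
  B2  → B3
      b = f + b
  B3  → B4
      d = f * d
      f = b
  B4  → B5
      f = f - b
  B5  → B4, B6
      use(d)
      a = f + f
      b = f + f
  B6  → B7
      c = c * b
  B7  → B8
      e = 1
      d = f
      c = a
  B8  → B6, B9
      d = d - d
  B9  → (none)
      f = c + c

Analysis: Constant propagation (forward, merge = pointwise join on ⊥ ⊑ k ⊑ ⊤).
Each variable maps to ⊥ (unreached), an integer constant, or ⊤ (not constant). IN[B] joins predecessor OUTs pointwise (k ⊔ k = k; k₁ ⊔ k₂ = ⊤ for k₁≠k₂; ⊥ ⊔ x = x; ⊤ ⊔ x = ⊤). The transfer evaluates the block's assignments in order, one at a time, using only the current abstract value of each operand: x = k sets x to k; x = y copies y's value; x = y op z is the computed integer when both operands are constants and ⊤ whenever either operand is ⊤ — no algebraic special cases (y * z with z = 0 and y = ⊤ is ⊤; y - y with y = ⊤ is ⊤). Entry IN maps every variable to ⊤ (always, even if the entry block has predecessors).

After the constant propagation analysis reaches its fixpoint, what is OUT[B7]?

Fixpoint table:
  B0:  IN=(all ⊤)  OUT=(all ⊤)
  B1:  IN=(all ⊤)  OUT={f:2; rest ⊤}
  B2:  IN={f:2; rest ⊤}  OUT={f:2; rest ⊤}
  B3:  IN={f:2; rest ⊤}  OUT=(all ⊤)
  B4:  IN=(all ⊤)  OUT=(all ⊤)
  B5:  IN=(all ⊤)  OUT=(all ⊤)
  B6:  IN=(all ⊤)  OUT=(all ⊤)
  B7:  IN=(all ⊤)  OUT={e:1; rest ⊤}
  B8:  IN={e:1; rest ⊤}  OUT={e:1; rest ⊤}
  B9:  IN={e:1; rest ⊤}  OUT={e:1; rest ⊤}

Merge at B7: IN[B7] = OUT[B6] = {a: ⊤, b: ⊤, c: ⊤, d: ⊤, e: ⊤, f: ⊤}
Applying B7's transfer function to that IN value gives OUT[B7] (row B7 above).

Answer: {a: ⊤, b: ⊤, c: ⊤, d: ⊤, e: 1, f: ⊤}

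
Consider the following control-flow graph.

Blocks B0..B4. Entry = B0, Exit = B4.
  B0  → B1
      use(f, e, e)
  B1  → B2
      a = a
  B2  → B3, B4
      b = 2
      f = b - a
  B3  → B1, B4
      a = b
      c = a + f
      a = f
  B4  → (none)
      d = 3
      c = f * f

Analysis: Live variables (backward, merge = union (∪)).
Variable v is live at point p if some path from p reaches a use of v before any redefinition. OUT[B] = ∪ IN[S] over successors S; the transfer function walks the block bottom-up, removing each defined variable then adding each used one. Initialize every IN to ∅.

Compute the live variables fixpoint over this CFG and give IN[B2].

Answer: {a}

Working:
Per-block solution:
  B0:  IN={a, e, f}  OUT={a}
  B1:  IN={a}  OUT={a}
  B2:  IN={a}  OUT={b, f}
  B3:  IN={b, f}  OUT={a, f}
  B4:  IN={f}  OUT={}

Merge at B2: OUT[B2] = IN[B3] ⊔ IN[B4] = {b, f}
Applying B2's transfer function to that OUT value gives IN[B2] (row B2 above).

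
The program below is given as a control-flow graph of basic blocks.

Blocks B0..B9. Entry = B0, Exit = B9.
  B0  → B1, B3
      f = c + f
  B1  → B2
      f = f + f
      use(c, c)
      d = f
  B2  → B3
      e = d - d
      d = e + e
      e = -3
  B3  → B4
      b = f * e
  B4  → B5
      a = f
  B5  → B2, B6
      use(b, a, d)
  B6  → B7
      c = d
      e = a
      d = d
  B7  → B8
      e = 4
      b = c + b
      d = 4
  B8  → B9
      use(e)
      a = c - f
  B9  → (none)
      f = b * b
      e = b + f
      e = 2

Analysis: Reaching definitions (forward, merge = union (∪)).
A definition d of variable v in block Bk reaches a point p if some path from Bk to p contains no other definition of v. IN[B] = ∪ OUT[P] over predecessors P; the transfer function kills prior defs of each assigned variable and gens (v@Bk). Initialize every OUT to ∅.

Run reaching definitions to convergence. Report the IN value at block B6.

Per-block solution:
  B0: | IN={} | OUT={f@B0}
  B1: | IN={f@B0} | OUT={d@B1, f@B1}
  B2: | IN={a@B4, b@B3, d@B1, d@B2, e@B2, f@B0, f@B1} | OUT={a@B4, b@B3, d@B2, e@B2, f@B0, f@B1}
  B3: | IN={a@B4, b@B3, d@B2, e@B2, f@B0, f@B1} | OUT={a@B4, b@B3, d@B2, e@B2, f@B0, f@B1}
  B4: | IN={a@B4, b@B3, d@B2, e@B2, f@B0, f@B1} | OUT={a@B4, b@B3, d@B2, e@B2, f@B0, f@B1}
  B5: | IN={a@B4, b@B3, d@B2, e@B2, f@B0, f@B1} | OUT={a@B4, b@B3, d@B2, e@B2, f@B0, f@B1}
  B6: | IN={a@B4, b@B3, d@B2, e@B2, f@B0, f@B1} | OUT={a@B4, b@B3, c@B6, d@B6, e@B6, f@B0, f@B1}
  B7: | IN={a@B4, b@B3, c@B6, d@B6, e@B6, f@B0, f@B1} | OUT={a@B4, b@B7, c@B6, d@B7, e@B7, f@B0, f@B1}
  B8: | IN={a@B4, b@B7, c@B6, d@B7, e@B7, f@B0, f@B1} | OUT={a@B8, b@B7, c@B6, d@B7, e@B7, f@B0, f@B1}
  B9: | IN={a@B8, b@B7, c@B6, d@B7, e@B7, f@B0, f@B1} | OUT={a@B8, b@B7, c@B6, d@B7, e@B9, f@B9}

Merge at B6: IN[B6] = OUT[B5] = {a@B4, b@B3, d@B2, e@B2, f@B0, f@B1}

Answer: {a@B4, b@B3, d@B2, e@B2, f@B0, f@B1}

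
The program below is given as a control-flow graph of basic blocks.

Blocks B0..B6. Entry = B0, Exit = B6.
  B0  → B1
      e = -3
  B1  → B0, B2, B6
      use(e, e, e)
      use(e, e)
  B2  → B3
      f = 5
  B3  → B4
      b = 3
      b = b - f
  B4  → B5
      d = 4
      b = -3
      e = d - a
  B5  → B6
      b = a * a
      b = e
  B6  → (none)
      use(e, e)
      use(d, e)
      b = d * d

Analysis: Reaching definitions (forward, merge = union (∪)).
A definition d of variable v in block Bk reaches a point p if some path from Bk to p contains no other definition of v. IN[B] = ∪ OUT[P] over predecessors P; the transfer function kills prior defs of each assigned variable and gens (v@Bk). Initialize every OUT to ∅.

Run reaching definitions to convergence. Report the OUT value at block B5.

Answer: {b@B5, d@B4, e@B4, f@B2}

Derivation:
Converged values:
  B0:   IN={e@B0}   OUT={e@B0}
  B1:   IN={e@B0}   OUT={e@B0}
  B2:   IN={e@B0}   OUT={e@B0, f@B2}
  B3:   IN={e@B0, f@B2}   OUT={b@B3, e@B0, f@B2}
  B4:   IN={b@B3, e@B0, f@B2}   OUT={b@B4, d@B4, e@B4, f@B2}
  B5:   IN={b@B4, d@B4, e@B4, f@B2}   OUT={b@B5, d@B4, e@B4, f@B2}
  B6:   IN={b@B5, d@B4, e@B0, e@B4, f@B2}   OUT={b@B6, d@B4, e@B0, e@B4, f@B2}

Merge at B5: IN[B5] = OUT[B4] = {b@B4, d@B4, e@B4, f@B2}
Applying B5's transfer function to that IN value gives OUT[B5] (row B5 above).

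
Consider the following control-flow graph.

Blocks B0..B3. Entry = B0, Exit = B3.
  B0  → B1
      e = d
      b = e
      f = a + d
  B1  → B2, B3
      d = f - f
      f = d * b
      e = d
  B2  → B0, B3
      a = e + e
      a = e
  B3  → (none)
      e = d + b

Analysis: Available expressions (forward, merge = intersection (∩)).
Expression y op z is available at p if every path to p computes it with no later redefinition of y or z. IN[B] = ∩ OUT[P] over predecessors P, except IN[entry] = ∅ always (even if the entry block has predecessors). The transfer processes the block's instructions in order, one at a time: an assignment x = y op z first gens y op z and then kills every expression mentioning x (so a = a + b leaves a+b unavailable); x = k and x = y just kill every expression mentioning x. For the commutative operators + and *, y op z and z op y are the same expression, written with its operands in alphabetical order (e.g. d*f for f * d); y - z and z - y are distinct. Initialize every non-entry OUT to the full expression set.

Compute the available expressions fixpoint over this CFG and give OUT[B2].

Answer: {b*d, e+e}

Derivation:
Converged values:
  B0: | IN={} | OUT={a+d}
  B1: | IN={a+d} | OUT={b*d}
  B2: | IN={b*d} | OUT={b*d, e+e}
  B3: | IN={b*d} | OUT={b*d, b+d}

Merge at B2: IN[B2] = OUT[B1] = {b*d}
Applying B2's transfer function to that IN value gives OUT[B2] (row B2 above).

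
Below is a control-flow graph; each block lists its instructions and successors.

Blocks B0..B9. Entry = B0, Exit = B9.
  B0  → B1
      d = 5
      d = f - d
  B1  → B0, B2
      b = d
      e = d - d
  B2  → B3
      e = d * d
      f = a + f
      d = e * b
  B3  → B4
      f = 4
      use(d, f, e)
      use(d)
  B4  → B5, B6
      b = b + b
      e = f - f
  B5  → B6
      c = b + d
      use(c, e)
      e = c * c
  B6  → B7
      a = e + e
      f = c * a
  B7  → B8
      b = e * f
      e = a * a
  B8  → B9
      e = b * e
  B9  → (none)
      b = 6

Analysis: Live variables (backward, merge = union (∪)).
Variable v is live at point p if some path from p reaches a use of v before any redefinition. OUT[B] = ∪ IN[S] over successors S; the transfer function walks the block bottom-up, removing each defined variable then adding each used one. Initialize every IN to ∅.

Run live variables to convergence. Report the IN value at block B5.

Answer: {b, d, e}

Trace:
Fixpoint table:
  B0:   IN={a, c, f}   OUT={a, c, d, f}
  B1:   IN={a, c, d, f}   OUT={a, b, c, d, f}
  B2:   IN={a, b, c, d, f}   OUT={b, c, d, e}
  B3:   IN={b, c, d, e}   OUT={b, c, d, f}
  B4:   IN={b, c, d, f}   OUT={b, c, d, e}
  B5:   IN={b, d, e}   OUT={c, e}
  B6:   IN={c, e}   OUT={a, e, f}
  B7:   IN={a, e, f}   OUT={b, e}
  B8:   IN={b, e}   OUT={}
  B9:   IN={}   OUT={}

Merge at B5: OUT[B5] = IN[B6] = {c, e}
Applying B5's transfer function to that OUT value gives IN[B5] (row B5 above).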